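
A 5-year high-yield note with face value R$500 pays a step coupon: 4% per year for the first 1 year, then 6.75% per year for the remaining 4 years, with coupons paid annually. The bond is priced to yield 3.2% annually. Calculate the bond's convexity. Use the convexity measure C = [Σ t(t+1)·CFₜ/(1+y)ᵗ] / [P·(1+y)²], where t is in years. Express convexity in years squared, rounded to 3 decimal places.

With y = 0.032:
  t   CF        PV=CF/(1+0.032)^t    t·PV        t(t+1)·PV
  1        20.00        19.3798        19.3798          38.7597
  2        33.75        31.6894        63.3789         190.1366
  3        33.75        30.7068        92.1204         368.4817
  4        33.75        29.7547       119.0186         595.0932
  5       533.75       455.9733     2,279.8664      13,679.1986
  Σ                    567.5040     2,573.7642      14,871.6698
P = 567.5040.
Convexity = Σ t(t+1)·PV / [P·(1+y)²] = 14,871.6698 / (567.5040 × 1.065024) = 24.60545.

24.605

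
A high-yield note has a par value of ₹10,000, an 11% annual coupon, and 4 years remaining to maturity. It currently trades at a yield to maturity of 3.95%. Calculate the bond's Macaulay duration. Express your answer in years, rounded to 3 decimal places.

3.507 years

Periodic yield y = 0.0395. Discount each cash flow and weight by its year:
  t   CF        PV=CF/(1+0.0395)^t    t·PV
  1     1,100.00     1,058.2011     1,058.2011
  2     1,100.00     1,017.9904     2,035.9809
  3     1,100.00       979.3078     2,937.9233
  4    11,100.00     9,506.5953    38,026.3810
  Σ                 12,562.0945    44,058.4863
Price P = Σ PV = 12,562.0945.
Macaulay duration = Σ(t·PV) / P = 44,058.4863 / 12,562.0945 = 3.50726 years.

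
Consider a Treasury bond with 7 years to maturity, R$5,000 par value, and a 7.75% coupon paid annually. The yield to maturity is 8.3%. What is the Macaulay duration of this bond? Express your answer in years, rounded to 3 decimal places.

Periodic yield y = 0.083. Discount each cash flow and weight by its year:
  t   CF        PV=CF/(1+0.083)^t    t·PV
  1       387.50       357.8024       357.8024
  2       387.50       330.3808       660.7616
  3       387.50       305.0608       915.1823
  4       387.50       281.6812     1,126.7248
  5       387.50       260.0935     1,300.4673
  6       387.50       240.1602     1,440.9610
  7     5,387.50     3,083.1034    21,581.7236
  Σ                  4,858.2822    27,383.6230
Price P = Σ PV = 4,858.2822.
Macaulay duration = Σ(t·PV) / P = 27,383.6230 / 4,858.2822 = 5.63648 years.

5.636 years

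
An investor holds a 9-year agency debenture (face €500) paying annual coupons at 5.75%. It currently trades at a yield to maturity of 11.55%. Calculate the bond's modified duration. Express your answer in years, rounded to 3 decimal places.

Periodic yield y = 0.1155. First find Macaulay duration:
  t   CF        PV=CF/(1+0.1155)^t    t·PV
  1        28.75        25.7732        25.7732
  2        28.75        23.1046        46.2092
  3        28.75        20.7123        62.1370
  4        28.75        18.5678        74.2710
  5        28.75        16.6452        83.2262
  6        28.75        14.9218        89.5306
  7        28.75        13.3768        93.6373
  8        28.75        11.9917        95.9337
  9       528.75       197.7080     1,779.3719
  Σ                    342.8014     2,350.0902
P = 342.8014; Macaulay duration = 2,350.0902 / 342.8014 = 6.85554 years.
Modified duration = D_Mac / (1 + y) = 6.85554 / 1.1155 = 6.14571 years.

6.146 years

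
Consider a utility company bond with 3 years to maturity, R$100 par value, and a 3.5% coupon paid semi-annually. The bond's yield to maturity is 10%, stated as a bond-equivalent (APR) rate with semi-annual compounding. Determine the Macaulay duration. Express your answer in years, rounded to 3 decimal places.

Periodic yield y = 0.05. Discount each cash flow and weight by its period:
  t   CF        PV=CF/(1+0.05)^t    t·PV
  1         1.75         1.6667         1.6667
  2         1.75         1.5873         3.1746
  3         1.75         1.5117         4.5351
  4         1.75         1.4397         5.7589
  5         1.75         1.3712         6.8559
  6       101.75        75.9274       455.5645
  Σ                     83.5040       477.5557
Price P = Σ PV = 83.5040.
Macaulay duration = Σ(t·PV) / P = 477.5557 / 83.5040 = 5.71896 half-year periods.
In years: 5.71896 / 2 = 2.85948 years.

2.859 years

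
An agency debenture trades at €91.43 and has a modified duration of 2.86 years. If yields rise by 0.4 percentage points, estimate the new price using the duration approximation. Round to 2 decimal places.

€90.38

Duration approximation: ΔP/P ≈ -D_mod · Δy = -2.86 × (+0.004) = -0.011440.
New price ≈ 91.43 × (1 - 0.011440) = 90.3840408.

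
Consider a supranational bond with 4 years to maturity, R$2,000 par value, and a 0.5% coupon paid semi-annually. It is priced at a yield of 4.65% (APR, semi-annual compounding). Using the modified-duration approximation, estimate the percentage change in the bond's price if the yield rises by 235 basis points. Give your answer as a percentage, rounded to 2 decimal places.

-9.10%

Periodic yield y = 0.02325. Modified duration first:
  t   CF        PV=CF/(1+0.02325)^t    t·PV
  1         5.00         4.8864         4.8864
  2         5.00         4.7754         9.5507
  3         5.00         4.6669        14.0006
  4         5.00         4.5608        18.2433
  5         5.00         4.4572        22.2860
  6         5.00         4.3559        26.1355
  7         5.00         4.2569        29.7986
  8     2,005.00     1,668.2470    13,345.9759
  Σ                  1,700.2065    13,470.8770
P = 1,700.2065; D_Mac = 7.92308 half-year periods = 3.96154 yrs; D_mod = 3.96154/(1+0.02325) = 3.87153 yrs.
ΔP/P ≈ -D_mod · Δy = -3.87153 × (+0.0235) = -0.090981 = -9.0981%.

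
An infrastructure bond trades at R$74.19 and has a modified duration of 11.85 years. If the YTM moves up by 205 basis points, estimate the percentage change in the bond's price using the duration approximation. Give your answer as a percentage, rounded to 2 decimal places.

-24.29%

Duration approximation: ΔP/P ≈ -D_mod · Δy = -11.85 × (+0.0205) = -0.242925.
As a percentage: -24.2925%.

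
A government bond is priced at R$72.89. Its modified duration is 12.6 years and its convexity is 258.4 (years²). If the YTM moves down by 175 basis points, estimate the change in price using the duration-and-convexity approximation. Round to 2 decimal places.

+R$18.96

Duration effect: -D_mod·Δy = -12.6 × (-0.0175) = +0.220500
Convexity effect: ½·C·(Δy)² = 0.5 × 258.4 × (-0.0175)² = +0.0395675
ΔP/P ≈ +0.220500 + 0.0395675 = +0.2600675
ΔP ≈ 72.89 × (+0.2600675) = +18.956320075.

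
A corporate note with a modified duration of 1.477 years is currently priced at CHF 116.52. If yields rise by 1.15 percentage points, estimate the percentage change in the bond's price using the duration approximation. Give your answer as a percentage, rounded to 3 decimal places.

-1.699%

Duration approximation: ΔP/P ≈ -D_mod · Δy = -1.477 × (+0.0115) = -0.0169855.
As a percentage: -1.69855%.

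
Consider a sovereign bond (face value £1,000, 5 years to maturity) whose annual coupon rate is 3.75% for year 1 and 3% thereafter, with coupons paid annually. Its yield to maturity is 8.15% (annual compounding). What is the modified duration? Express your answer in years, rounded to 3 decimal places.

Periodic yield y = 0.0815. First find Macaulay duration:
  t   CF        PV=CF/(1+0.0815)^t    t·PV
  1        37.50        34.6741        34.6741
  2        30.00        25.6489        51.2977
  3        30.00        23.7160        71.1480
  4        30.00        21.9288        87.7153
  5     1,030.00       696.1529     3,480.7643
  Σ                    802.1206     3,725.5994
P = 802.1206; Macaulay duration = 3,725.5994 / 802.1206 = 4.64469 years.
Modified duration = D_Mac / (1 + y) = 4.64469 / 1.0815 = 4.29467 years.

4.295 years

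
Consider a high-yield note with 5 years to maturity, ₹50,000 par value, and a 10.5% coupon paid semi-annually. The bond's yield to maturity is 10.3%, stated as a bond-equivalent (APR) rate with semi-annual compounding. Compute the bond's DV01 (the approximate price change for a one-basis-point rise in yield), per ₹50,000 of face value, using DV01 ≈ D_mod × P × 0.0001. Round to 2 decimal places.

Periodic yield y = 0.0515.
  t   CF        PV=CF/(1+0.0515)^t    t·PV
  1     2,625.00     2,496.4337     2,496.4337
  2     2,625.00     2,374.1642     4,748.3284
  3     2,625.00     2,257.8832     6,773.6497
  4     2,625.00     2,147.2974     8,589.1896
  5     2,625.00     2,042.1278    10,210.6391
  6     2,625.00     1,942.1092    11,652.6552
  7     2,625.00     1,846.9893    12,928.9248
  8     2,625.00     1,756.5281    14,052.2245
  9     2,625.00     1,670.4974    15,034.4770
  10   52,625.00    31,849.2594   318,492.5944
  Σ                 50,383.2897   404,979.1164
P = 50,383.2897; D_Mac = 8.03796 half-year periods = 4.01898 yrs; D_mod = 3.82214 yrs.
DV01 ≈ 3.82214 × 50,383.2897 × 0.0001 = 19.257210.

₹19.26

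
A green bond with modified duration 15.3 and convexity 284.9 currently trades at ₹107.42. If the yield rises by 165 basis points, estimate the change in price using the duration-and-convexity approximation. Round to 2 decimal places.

Duration effect: -D_mod·Δy = -15.3 × (+0.0165) = -0.252450
Convexity effect: ½·C·(Δy)² = 0.5 × 284.9 × (0.0165)² = +0.0387820125
ΔP/P ≈ -0.252450 + 0.0387820125 = -0.2136679875
ΔP ≈ 107.42 × (-0.2136679875) = -22.95221521725.

-₹22.95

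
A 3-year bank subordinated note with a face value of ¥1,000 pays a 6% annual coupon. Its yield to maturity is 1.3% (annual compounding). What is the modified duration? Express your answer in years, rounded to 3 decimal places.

2.808 years

Periodic yield y = 0.013. First find Macaulay duration:
  t   CF        PV=CF/(1+0.013)^t    t·PV
  1        60.00        59.2300        59.2300
  2        60.00        58.4699       116.9398
  3     1,060.00     1,019.7120     3,059.1360
  Σ                  1,137.4119     3,235.3058
P = 1,137.4119; Macaulay duration = 3,235.3058 / 1,137.4119 = 2.84445 years.
Modified duration = D_Mac / (1 + y) = 2.84445 / 1.013 = 2.80794 years.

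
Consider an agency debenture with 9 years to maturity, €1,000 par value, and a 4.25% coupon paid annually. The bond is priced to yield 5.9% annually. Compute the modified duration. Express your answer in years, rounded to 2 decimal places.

7.15 years

Periodic yield y = 0.059. First find Macaulay duration:
  t   CF        PV=CF/(1+0.059)^t    t·PV
  1        42.50        40.1322        40.1322
  2        42.50        37.8963        75.7926
  3        42.50        35.7850       107.3550
  4        42.50        33.7913       135.1653
  5        42.50        31.9087       159.5435
  6        42.50        30.1310       180.7858
  7        42.50        28.4523       199.1660
  8        42.50        26.8671       214.9370
  9     1,042.50       622.3181     5,600.8628
  Σ                    887.2820     6,713.7403
P = 887.2820; Macaulay duration = 6,713.7403 / 887.2820 = 7.56664 years.
Modified duration = D_Mac / (1 + y) = 7.56664 / 1.059 = 7.14508 years.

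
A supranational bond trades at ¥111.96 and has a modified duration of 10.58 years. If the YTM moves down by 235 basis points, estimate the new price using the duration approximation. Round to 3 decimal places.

¥139.797

Duration approximation: ΔP/P ≈ -D_mod · Δy = -10.58 × (-0.0235) = +0.248630.
New price ≈ 111.96 × (1 + 0.248630) = 139.7966148.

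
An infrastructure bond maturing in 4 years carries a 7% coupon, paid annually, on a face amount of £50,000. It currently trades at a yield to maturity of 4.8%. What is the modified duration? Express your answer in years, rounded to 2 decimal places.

Periodic yield y = 0.048. First find Macaulay duration:
  t   CF        PV=CF/(1+0.048)^t    t·PV
  1     3,500.00     3,339.6947     3,339.6947
  2     3,500.00     3,186.7315     6,373.4631
  3     3,500.00     3,040.7744     9,122.3231
  4    53,500.00    44,351.5346   177,406.1384
  Σ                 53,918.7352   196,241.6193
P = 53,918.7352; Macaulay duration = 196,241.6193 / 53,918.7352 = 3.63958 years.
Modified duration = D_Mac / (1 + y) = 3.63958 / 1.048 = 3.47288 years.

3.47 years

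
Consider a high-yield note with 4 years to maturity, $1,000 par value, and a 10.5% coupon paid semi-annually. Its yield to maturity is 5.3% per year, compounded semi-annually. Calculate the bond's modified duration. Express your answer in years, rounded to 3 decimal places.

Periodic yield y = 0.0265. First find Macaulay duration:
  t   CF        PV=CF/(1+0.0265)^t    t·PV
  1        52.50        51.1447        51.1447
  2        52.50        49.8243        99.6486
  3        52.50        48.5381       145.6142
  4        52.50        47.2850       189.1400
  5        52.50        46.0643       230.3215
  6        52.50        44.8751       269.2507
  7        52.50        43.7166       306.0164
  8     1,052.50       853.7888     6,830.3107
  Σ                  1,185.2370     8,121.4469
P = 1,185.2370; Macaulay duration = 8,121.4469 / 1,185.2370 = 6.85217 half-year periods = 3.42609 years.
Modified duration = D_Mac / (1 + y) = 3.42609 / 1.0265 = 3.33764 years.

3.338 years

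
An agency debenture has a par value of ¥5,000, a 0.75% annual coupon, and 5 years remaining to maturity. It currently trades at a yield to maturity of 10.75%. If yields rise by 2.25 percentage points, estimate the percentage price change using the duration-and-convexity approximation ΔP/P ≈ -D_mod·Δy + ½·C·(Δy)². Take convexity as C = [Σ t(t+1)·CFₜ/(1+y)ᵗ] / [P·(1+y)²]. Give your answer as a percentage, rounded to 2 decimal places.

-9.36%

With y = 0.1075:
  t   CF        PV=CF/(1+0.1075)^t    t·PV        t(t+1)·PV
  1        37.50        33.8600        33.8600          67.7201
  2        37.50        30.5734        61.1468         183.4404
  3        37.50        27.6058        82.8173         331.2694
  4        37.50        24.9262        99.7049         498.5243
  5     5,037.50     3,023.4054    15,117.0270      90,702.1621
  Σ                  3,140.3708    15,394.5561      91,783.1162
P = 3,140.3708; D_Mac = 4.90215 yrs; D_mod = 4.42632 yrs; C = 23.82837.
Duration effect: -4.42632 × (+0.0225) = -0.099592
Convexity effect: 0.5 × 23.82837 × (0.0225)² = +0.0060316
ΔP/P ≈ -0.099592 + 0.0060316 = -0.093561 = -9.3561%.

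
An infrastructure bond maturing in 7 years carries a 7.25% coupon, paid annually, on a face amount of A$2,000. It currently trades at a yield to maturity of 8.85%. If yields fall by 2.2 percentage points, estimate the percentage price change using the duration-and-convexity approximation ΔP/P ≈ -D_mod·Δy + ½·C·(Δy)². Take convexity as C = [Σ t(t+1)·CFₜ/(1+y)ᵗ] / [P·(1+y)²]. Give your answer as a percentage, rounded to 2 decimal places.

+12.32%

With y = 0.0885:
  t   CF        PV=CF/(1+0.0885)^t    t·PV        t(t+1)·PV
  1       145.00       133.2108       133.2108         266.4217
  2       145.00       122.3802       244.7604         734.2812
  3       145.00       112.4301       337.2904       1,349.1615
  4       145.00       103.2890       413.1562       2,065.7809
  5       145.00        94.8912       474.4559       2,846.7353
  6       145.00        87.1761       523.0566       3,661.3959
  7     2,145.00     1,184.7542     8,293.2795      66,346.2361
  Σ                  1,838.1317    10,419.2098      77,270.0126
P = 1,838.1317; D_Mac = 5.66837 yrs; D_mod = 5.20751 yrs; C = 35.47950.
Duration effect: -5.20751 × (-0.022) = +0.114565
Convexity effect: 0.5 × 35.47950 × (-0.022)² = +0.0085860
ΔP/P ≈ +0.114565 + 0.0085860 = +0.123151 = +12.3151%.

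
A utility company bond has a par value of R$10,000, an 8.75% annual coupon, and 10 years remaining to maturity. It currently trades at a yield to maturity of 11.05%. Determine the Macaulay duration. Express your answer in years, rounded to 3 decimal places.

6.819 years

Periodic yield y = 0.1105. Discount each cash flow and weight by its year:
  t   CF        PV=CF/(1+0.1105)^t    t·PV
  1       875.00       787.9334       787.9334
  2       875.00       709.5303     1,419.0605
  3       875.00       638.9287     1,916.7860
  4       875.00       575.3522     2,301.4089
  5       875.00       518.1020     2,590.5098
  6       875.00       466.5484     2,799.2902
  7       875.00       420.1246     2,940.8722
  8       875.00       378.3202     3,026.5617
  9       875.00       340.6756     3,066.0801
  10   10,875.00     3,812.7966    38,127.9659
  Σ                  8,648.3118    58,976.4688
Price P = Σ PV = 8,648.3118.
Macaulay duration = Σ(t·PV) / P = 58,976.4688 / 8,648.3118 = 6.81942 years.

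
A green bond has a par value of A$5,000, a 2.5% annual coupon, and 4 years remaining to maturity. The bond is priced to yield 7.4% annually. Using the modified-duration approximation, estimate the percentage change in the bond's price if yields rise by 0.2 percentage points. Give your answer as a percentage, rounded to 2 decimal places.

Periodic yield y = 0.074. Modified duration first:
  t   CF        PV=CF/(1+0.074)^t    t·PV
  1       125.00       116.3873       116.3873
  2       125.00       108.3681       216.7362
  3       125.00       100.9014       302.7042
  4     5,125.00     3,851.9154    15,407.6617
  Σ                  4,177.5723    16,043.4895
P = 4,177.5723; D_Mac = 3.84039 yrs; D_mod = 3.84039/(1+0.074) = 3.57578 yrs.
ΔP/P ≈ -D_mod · Δy = -3.57578 × (+0.002) = -0.007152 = -0.7152%.

-0.72%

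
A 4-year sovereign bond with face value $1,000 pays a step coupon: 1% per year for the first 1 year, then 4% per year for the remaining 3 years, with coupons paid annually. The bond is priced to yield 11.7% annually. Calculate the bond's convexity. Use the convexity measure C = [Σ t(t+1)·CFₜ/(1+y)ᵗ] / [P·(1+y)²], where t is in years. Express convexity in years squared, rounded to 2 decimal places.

15.12

With y = 0.117:
  t   CF        PV=CF/(1+0.117)^t    t·PV        t(t+1)·PV
  1        10.00         8.9526         8.9526          17.9051
  2        40.00        32.0593        64.1185         192.3556
  3        40.00        28.7012        86.1037         344.4147
  4     1,040.00       668.0680     2,672.2719      13,361.3593
  Σ                    737.7810     2,831.4466      13,916.0348
P = 737.7810.
Convexity = Σ t(t+1)·PV / [P·(1+y)²] = 13,916.0348 / (737.7810 × 1.247689) = 15.11756.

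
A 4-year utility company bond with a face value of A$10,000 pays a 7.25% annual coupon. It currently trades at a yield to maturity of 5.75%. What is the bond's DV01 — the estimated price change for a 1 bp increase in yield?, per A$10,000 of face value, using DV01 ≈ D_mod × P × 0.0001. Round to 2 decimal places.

Periodic yield y = 0.0575.
  t   CF        PV=CF/(1+0.0575)^t    t·PV
  1       725.00       685.5792       685.5792
  2       725.00       648.3018     1,296.6037
  3       725.00       613.0514     1,839.1542
  4    10,725.00     8,575.8228    34,303.2910
  Σ                 10,522.7552    38,124.6281
P = 10,522.7552; D_Mac = 3.62307 yrs; D_mod = 3.42607 yrs.
DV01 ≈ 3.42607 × 10,522.7552 × 0.0001 = 3.605166.

A$3.61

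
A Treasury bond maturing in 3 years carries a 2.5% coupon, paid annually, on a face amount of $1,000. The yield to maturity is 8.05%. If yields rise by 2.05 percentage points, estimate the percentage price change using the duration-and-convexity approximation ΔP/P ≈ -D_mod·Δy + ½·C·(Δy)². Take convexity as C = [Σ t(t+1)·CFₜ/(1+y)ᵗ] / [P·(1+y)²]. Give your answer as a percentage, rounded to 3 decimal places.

-5.334%

With y = 0.0805:
  t   CF        PV=CF/(1+0.0805)^t    t·PV        t(t+1)·PV
  1        25.00        23.1374        23.1374          46.2749
  2        25.00        21.4136        42.8273         128.4818
  3     1,025.00       812.5490     2,437.6470       9,750.5878
  Σ                    857.1001     2,503.6117       9,925.3445
P = 857.1001; D_Mac = 2.92103 yrs; D_mod = 2.70340 yrs; C = 9.91892.
Duration effect: -2.70340 × (+0.0205) = -0.055420
Convexity effect: 0.5 × 9.91892 × (0.0205)² = +0.0020842
ΔP/P ≈ -0.055420 + 0.0020842 = -0.053336 = -5.3336%.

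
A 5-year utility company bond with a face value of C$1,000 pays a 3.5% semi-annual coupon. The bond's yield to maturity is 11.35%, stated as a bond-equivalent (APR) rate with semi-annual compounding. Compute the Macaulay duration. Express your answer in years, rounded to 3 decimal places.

Periodic yield y = 0.05675. Discount each cash flow and weight by its period:
  t   CF        PV=CF/(1+0.05675)^t    t·PV
  1        17.50        16.5602        16.5602
  2        17.50        15.6709        31.3418
  3        17.50        14.8293        44.4880
  4        17.50        14.0330        56.1318
  5        17.50        13.2793        66.3967
  6        17.50        12.5662        75.3973
  7        17.50        11.8914        83.2397
  8        17.50        11.2528        90.0223
  9        17.50        10.6485        95.8363
  10    1,017.50       585.8843     5,858.8429
  Σ                    706.6159     6,418.2570
Price P = Σ PV = 706.6159.
Macaulay duration = Σ(t·PV) / P = 6,418.2570 / 706.6159 = 9.08309 half-year periods.
In years: 9.08309 / 2 = 4.54155 years.

4.542 years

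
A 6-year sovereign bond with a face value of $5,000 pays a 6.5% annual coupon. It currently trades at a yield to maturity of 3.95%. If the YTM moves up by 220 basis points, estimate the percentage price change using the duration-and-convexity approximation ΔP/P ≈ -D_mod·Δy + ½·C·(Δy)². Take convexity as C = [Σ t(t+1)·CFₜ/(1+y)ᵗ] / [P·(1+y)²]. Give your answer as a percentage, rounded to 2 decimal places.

With y = 0.0395:
  t   CF        PV=CF/(1+0.0395)^t    t·PV        t(t+1)·PV
  1       325.00       312.6503       312.6503         625.3006
  2       325.00       300.7699       601.5398       1,804.6194
  3       325.00       289.3409       868.0228       3,472.0912
  4       325.00       278.3463     1,113.3850       5,566.9251
  5       325.00       267.7694     1,338.8468       8,033.0810
  6     5,325.00     4,220.5850    25,323.5099     177,264.5696
  Σ                  5,669.4618    29,557.9547     196,766.5870
P = 5,669.4618; D_Mac = 5.21354 yrs; D_mod = 5.01543 yrs; C = 32.11889.
Duration effect: -5.01543 × (+0.022) = -0.110339
Convexity effect: 0.5 × 32.11889 × (0.022)² = +0.0077728
ΔP/P ≈ -0.110339 + 0.0077728 = -0.102567 = -10.2567%.

-10.26%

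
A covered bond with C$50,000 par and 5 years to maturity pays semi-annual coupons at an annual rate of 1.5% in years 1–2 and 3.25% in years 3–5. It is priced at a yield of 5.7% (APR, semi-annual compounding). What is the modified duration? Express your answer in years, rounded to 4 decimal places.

Periodic yield y = 0.0285. First find Macaulay duration:
  t   CF        PV=CF/(1+0.0285)^t    t·PV
  1       375.00       364.6087       364.6087
  2       375.00       354.5053       709.0105
  3       375.00       344.6818     1,034.0455
  4       375.00       335.1306     1,340.5224
  5       812.50       705.9954     3,529.9771
  6       812.50       686.4321     4,118.5927
  7       812.50       667.4109     4,671.8763
  8       812.50       648.9168     5,191.3342
  9       812.50       630.9351     5,678.4161
  10   50,812.50    38,364.3286   383,643.2864
  Σ                 43,102.9453   410,281.6699
P = 43,102.9453; Macaulay duration = 410,281.6699 / 43,102.9453 = 9.51865 half-year periods = 4.75932 years.
Modified duration = D_Mac / (1 + y) = 4.75932 / 1.0285 = 4.62744 years.

4.6274 years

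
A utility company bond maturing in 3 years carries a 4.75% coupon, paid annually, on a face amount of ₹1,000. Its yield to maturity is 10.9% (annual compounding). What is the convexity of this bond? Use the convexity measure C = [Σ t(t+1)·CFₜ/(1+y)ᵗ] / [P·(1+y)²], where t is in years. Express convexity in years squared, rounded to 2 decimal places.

With y = 0.109:
  t   CF        PV=CF/(1+0.109)^t    t·PV        t(t+1)·PV
  1        47.50        42.8314        42.8314          85.6628
  2        47.50        38.6216        77.2432         231.7297
  3     1,047.50       767.9968     2,303.9903       9,215.9612
  Σ                    849.4498     2,424.0649       9,533.3537
P = 849.4498.
Convexity = Σ t(t+1)·PV / [P·(1+y)²] = 9,533.3537 / (849.4498 × 1.229881) = 9.12525.

9.13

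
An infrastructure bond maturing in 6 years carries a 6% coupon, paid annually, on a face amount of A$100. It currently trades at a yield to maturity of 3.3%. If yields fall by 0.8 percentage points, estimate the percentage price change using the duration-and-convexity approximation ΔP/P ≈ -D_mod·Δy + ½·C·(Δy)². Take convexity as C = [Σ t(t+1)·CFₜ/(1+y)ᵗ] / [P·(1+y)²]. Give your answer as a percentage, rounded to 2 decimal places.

+4.19%

With y = 0.033:
  t   CF        PV=CF/(1+0.033)^t    t·PV        t(t+1)·PV
  1         6.00         5.8083         5.8083          11.6167
  2         6.00         5.6228        11.2455          33.7366
  3         6.00         5.4431        16.3294          65.3178
  4         6.00         5.2693        21.0771         105.3853
  5         6.00         5.1009        25.5047         153.0280
  6       106.00        87.2376       523.4259       3,663.9811
  Σ                    114.4821       603.3909       4,033.0655
P = 114.4821; D_Mac = 5.27061 yrs; D_mod = 5.10224 yrs; C = 33.01392.
Duration effect: -5.10224 × (-0.008) = +0.040818
Convexity effect: 0.5 × 33.01392 × (-0.008)² = +0.0010564
ΔP/P ≈ +0.040818 + 0.0010564 = +0.041874 = +4.1874%.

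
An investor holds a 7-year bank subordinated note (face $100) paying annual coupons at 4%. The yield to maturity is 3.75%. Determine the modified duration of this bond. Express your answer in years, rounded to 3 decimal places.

Periodic yield y = 0.0375. First find Macaulay duration:
  t   CF        PV=CF/(1+0.0375)^t    t·PV
  1         4.00         3.8554         3.8554
  2         4.00         3.7161         7.4321
  3         4.00         3.5818        10.7453
  4         4.00         3.4523        13.8092
  5         4.00         3.3275        16.6376
  6         4.00         3.2072        19.2434
  7       104.00        80.3742       562.6193
  Σ                    101.5145       634.3423
P = 101.5145; Macaulay duration = 634.3423 / 101.5145 = 6.24879 years.
Modified duration = D_Mac / (1 + y) = 6.24879 / 1.0375 = 6.02293 years.

6.023 years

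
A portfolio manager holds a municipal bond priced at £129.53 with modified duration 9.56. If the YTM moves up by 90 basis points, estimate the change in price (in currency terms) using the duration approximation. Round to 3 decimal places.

Duration approximation: ΔP/P ≈ -D_mod · Δy = -9.56 × (+0.009) = -0.086040.
ΔP ≈ 129.53 × (-0.086040) = -11.1447612.

-£11.145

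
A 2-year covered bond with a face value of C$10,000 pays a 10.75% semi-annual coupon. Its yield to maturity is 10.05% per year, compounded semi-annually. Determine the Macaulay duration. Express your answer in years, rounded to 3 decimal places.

Periodic yield y = 0.05025. Discount each cash flow and weight by its period:
  t   CF        PV=CF/(1+0.05025)^t    t·PV
  1       537.50       511.7829       511.7829
  2       537.50       487.2963       974.5925
  3       537.50       463.9812     1,391.9436
  4    10,537.50     8,660.9758    34,643.9033
  Σ                 10,124.0362    37,522.2224
Price P = Σ PV = 10,124.0362.
Macaulay duration = Σ(t·PV) / P = 37,522.2224 / 10,124.0362 = 3.70625 half-year periods.
In years: 3.70625 / 2 = 1.85313 years.

1.853 years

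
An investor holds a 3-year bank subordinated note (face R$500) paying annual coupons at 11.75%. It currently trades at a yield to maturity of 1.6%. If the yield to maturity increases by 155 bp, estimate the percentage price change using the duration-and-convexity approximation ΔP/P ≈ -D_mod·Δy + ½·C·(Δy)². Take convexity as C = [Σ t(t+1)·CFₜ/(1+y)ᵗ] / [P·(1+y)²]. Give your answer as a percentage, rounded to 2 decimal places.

-4.05%

With y = 0.016:
  t   CF        PV=CF/(1+0.016)^t    t·PV        t(t+1)·PV
  1        58.75        57.8248        57.8248         115.6496
  2        58.75        56.9142       113.8284         341.4851
  3       558.75       532.7659     1,598.2977       6,393.1907
  Σ                    647.5049     1,769.9508       6,850.3254
P = 647.5049; D_Mac = 2.73349 yrs; D_mod = 2.69045 yrs; C = 10.24898.
Duration effect: -2.69045 × (+0.0155) = -0.041702
Convexity effect: 0.5 × 10.24898 × (0.0155)² = +0.0012312
ΔP/P ≈ -0.041702 + 0.0012312 = -0.040471 = -4.0471%.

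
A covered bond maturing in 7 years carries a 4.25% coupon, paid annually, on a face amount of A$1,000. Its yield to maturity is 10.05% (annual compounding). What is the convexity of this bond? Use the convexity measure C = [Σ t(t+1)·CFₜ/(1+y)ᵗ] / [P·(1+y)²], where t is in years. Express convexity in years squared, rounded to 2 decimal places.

With y = 0.1005:
  t   CF        PV=CF/(1+0.1005)^t    t·PV        t(t+1)·PV
  1        42.50        38.6188        38.6188          77.2376
  2        42.50        35.0921        70.1841         210.5523
  3        42.50        31.8874        95.6621         382.6485
  4        42.50        28.9754       115.9014         579.5071
  5        42.50        26.3293       131.6463         789.8779
  6        42.50        23.9248       143.5489       1,004.8424
  7     1,042.50       533.2683     3,732.8778      29,863.0226
  Σ                    718.0959     4,328.4395      32,907.6884
P = 718.0959.
Convexity = Σ t(t+1)·PV / [P·(1+y)²] = 32,907.6884 / (718.0959 × 1.211100) = 37.83858.

37.84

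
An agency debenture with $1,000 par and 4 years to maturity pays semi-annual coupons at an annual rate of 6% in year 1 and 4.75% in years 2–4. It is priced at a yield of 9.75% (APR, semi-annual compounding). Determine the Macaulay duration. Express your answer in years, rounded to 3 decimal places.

Periodic yield y = 0.04875. Discount each cash flow and weight by its period:
  t   CF        PV=CF/(1+0.04875)^t    t·PV
  1        30.00        28.6055        28.6055
  2        30.00        27.2758        54.5516
  3        23.75        20.5896        61.7688
  4        23.75        19.6325        78.5300
  5        23.75        18.7199        93.5995
  6        23.75        17.8497       107.0984
  7        23.75        17.0200       119.1401
  8     1,023.75       699.5490     5,596.3918
  Σ                    849.2420     6,139.6857
Price P = Σ PV = 849.2420.
Macaulay duration = Σ(t·PV) / P = 6,139.6857 / 849.2420 = 7.22961 half-year periods.
In years: 7.22961 / 2 = 3.61480 years.

3.615 years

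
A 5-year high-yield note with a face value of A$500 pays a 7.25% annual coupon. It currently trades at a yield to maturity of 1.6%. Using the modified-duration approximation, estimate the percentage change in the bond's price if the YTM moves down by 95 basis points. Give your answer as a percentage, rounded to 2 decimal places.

+4.16%

Periodic yield y = 0.016. Modified duration first:
  t   CF        PV=CF/(1+0.016)^t    t·PV
  1        36.25        35.6791        35.6791
  2        36.25        35.1173        70.2345
  3        36.25        34.5642       103.6927
  4        36.25        34.0199       136.0796
  5       536.25       495.3347     2,476.6736
  Σ                    634.7152     2,822.3596
P = 634.7152; D_Mac = 4.44665 yrs; D_mod = 4.44665/(1+0.016) = 4.37663 yrs.
ΔP/P ≈ -D_mod · Δy = -4.37663 × (-0.0095) = +0.041578 = +4.1578%.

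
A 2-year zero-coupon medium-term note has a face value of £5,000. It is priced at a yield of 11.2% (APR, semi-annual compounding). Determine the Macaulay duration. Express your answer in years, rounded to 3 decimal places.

2.000 years

A zero-coupon bond has a single cash flow at maturity, so its Macaulay duration equals its maturity: 2 years.
(Equivalently: 4 semi-annual periods ÷ 2 = 2 years.)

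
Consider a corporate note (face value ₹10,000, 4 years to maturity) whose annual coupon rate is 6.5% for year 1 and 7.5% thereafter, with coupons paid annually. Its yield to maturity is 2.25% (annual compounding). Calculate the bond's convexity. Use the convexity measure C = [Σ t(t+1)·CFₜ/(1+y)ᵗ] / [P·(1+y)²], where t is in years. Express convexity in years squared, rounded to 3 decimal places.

With y = 0.0225:
  t   CF        PV=CF/(1+0.0225)^t    t·PV        t(t+1)·PV
  1       650.00       635.6968       635.6968       1,271.3936
  2       750.00       717.3558     1,434.7117       4,304.1350
  3       750.00       701.5705     2,104.7115       8,418.8459
  4    10,750.00     9,834.5660    39,338.2638     196,691.3192
  Σ                 11,889.1891    43,513.3838     210,685.6937
P = 11,889.1891.
Convexity = Σ t(t+1)·PV / [P·(1+y)²] = 210,685.6937 / (11,889.1891 × 1.045506) = 16.94947.

16.949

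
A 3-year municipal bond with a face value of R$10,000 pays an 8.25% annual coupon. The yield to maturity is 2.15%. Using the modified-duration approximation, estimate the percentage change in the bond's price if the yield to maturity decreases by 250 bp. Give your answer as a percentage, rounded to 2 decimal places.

+6.84%

Periodic yield y = 0.0215. Modified duration first:
  t   CF        PV=CF/(1+0.0215)^t    t·PV
  1       825.00       807.6358       807.6358
  2       825.00       790.6371     1,581.2743
  3    10,825.00    10,155.7685    30,467.3055
  Σ                 11,754.0414    32,856.2156
P = 11,754.0414; D_Mac = 2.79531 yrs; D_mod = 2.79531/(1+0.0215) = 2.73648 yrs.
ΔP/P ≈ -D_mod · Δy = -2.73648 × (-0.025) = +0.068412 = +6.8412%.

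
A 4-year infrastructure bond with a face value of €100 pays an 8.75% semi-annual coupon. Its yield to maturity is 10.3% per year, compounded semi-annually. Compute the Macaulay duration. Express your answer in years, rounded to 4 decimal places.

Periodic yield y = 0.0515. Discount each cash flow and weight by its period:
  t   CF        PV=CF/(1+0.0515)^t    t·PV
  1        4.375         4.1607         4.1607
  2        4.375         3.9569         7.9139
  3        4.375         3.7631        11.2894
  4        4.375         3.5788        14.3153
  5        4.375         3.4035        17.0177
  6        4.375         3.2368        19.4211
  7        4.375         3.0783        21.5482
  8      104.375        69.8429       558.7432
  Σ                     95.0212       654.4096
Price P = Σ PV = 95.0212.
Macaulay duration = Σ(t·PV) / P = 654.4096 / 95.0212 = 6.88698 half-year periods.
In years: 6.88698 / 2 = 3.44349 years.

3.4435 years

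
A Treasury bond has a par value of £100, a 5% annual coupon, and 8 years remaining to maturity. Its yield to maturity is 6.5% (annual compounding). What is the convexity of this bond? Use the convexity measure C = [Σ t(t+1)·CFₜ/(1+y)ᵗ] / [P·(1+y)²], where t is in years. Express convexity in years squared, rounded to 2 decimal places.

50.11

With y = 0.065:
  t   CF        PV=CF/(1+0.065)^t    t·PV        t(t+1)·PV
  1         5.00         4.6948         4.6948           9.3897
  2         5.00         4.4083         8.8166          26.4498
  3         5.00         4.1392        12.4177          49.6709
  4         5.00         3.8866        15.5465          77.7323
  5         5.00         3.6494        18.2470         109.4821
  6         5.00         3.4267        20.5600         143.9202
  7         5.00         3.2175        22.5227         180.1817
  8       105.00        63.4443       507.5542       4,567.9878
  Σ                     90.8669       610.3596       5,164.8145
P = 90.8669.
Convexity = Σ t(t+1)·PV / [P·(1+y)²] = 5,164.8145 / (90.8669 × 1.134225) = 50.11295.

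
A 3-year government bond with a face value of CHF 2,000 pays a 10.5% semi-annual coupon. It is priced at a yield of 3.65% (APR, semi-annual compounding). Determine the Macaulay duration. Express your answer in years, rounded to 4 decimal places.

2.6835 years

Periodic yield y = 0.01825. Discount each cash flow and weight by its period:
  t   CF        PV=CF/(1+0.01825)^t    t·PV
  1       105.00       103.1181       103.1181
  2       105.00       101.2699       202.5398
  3       105.00        99.4549       298.3646
  4       105.00        97.6723       390.6894
  5       105.00        95.9218       479.6089
  6     2,105.00     1,888.5374    11,331.2243
  Σ                  2,385.9744    12,805.5451
Price P = Σ PV = 2,385.9744.
Macaulay duration = Σ(t·PV) / P = 12,805.5451 / 2,385.9744 = 5.36701 half-year periods.
In years: 5.36701 / 2 = 2.68350 years.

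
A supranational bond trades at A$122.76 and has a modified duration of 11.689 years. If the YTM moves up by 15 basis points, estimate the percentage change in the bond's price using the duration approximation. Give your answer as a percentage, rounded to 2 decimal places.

Duration approximation: ΔP/P ≈ -D_mod · Δy = -11.689 × (+0.0015) = -0.0175335.
As a percentage: -1.75335%.

-1.75%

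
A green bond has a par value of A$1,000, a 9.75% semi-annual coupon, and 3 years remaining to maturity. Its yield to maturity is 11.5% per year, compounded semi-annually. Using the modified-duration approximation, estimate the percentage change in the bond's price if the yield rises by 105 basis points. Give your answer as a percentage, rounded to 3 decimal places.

Periodic yield y = 0.0575. Modified duration first:
  t   CF        PV=CF/(1+0.0575)^t    t·PV
  1        48.75        46.0993        46.0993
  2        48.75        43.5927        87.1854
  3        48.75        41.2224       123.6673
  4        48.75        38.9810       155.9241
  5        48.75        36.8615       184.3074
  6     1,048.75       749.8765     4,499.2587
  Σ                    956.6334     5,096.4421
P = 956.6334; D_Mac = 5.32748 half-year periods = 2.66374 yrs; D_mod = 2.66374/(1+0.0575) = 2.51890 yrs.
ΔP/P ≈ -D_mod · Δy = -2.51890 × (+0.0105) = -0.026448 = -2.6448%.

-2.645%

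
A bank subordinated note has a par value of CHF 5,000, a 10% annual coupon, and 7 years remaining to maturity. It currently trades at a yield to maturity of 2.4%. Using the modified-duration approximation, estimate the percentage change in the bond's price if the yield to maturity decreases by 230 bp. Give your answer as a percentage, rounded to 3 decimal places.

Periodic yield y = 0.024. Modified duration first:
  t   CF        PV=CF/(1+0.024)^t    t·PV
  1       500.00       488.2812       488.2812
  2       500.00       476.8372       953.6743
  3       500.00       465.6613     1,396.9839
  4       500.00       454.7474     1,818.9894
  5       500.00       444.0892     2,220.4460
  6       500.00       433.6809     2,602.0852
  7     5,500.00     4,658.6812    32,610.7685
  Σ                  7,421.9783    42,091.2286
P = 7,421.9783; D_Mac = 5.67116 yrs; D_mod = 5.67116/(1+0.024) = 5.53824 yrs.
ΔP/P ≈ -D_mod · Δy = -5.53824 × (-0.023) = +0.127380 = +12.7380%.

+12.738%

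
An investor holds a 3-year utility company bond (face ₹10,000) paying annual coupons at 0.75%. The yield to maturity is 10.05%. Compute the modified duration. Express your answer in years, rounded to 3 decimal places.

2.703 years

Periodic yield y = 0.1005. First find Macaulay duration:
  t   CF        PV=CF/(1+0.1005)^t    t·PV
  1        75.00        68.1508        68.1508
  2        75.00        61.9272       123.8543
  3    10,075.00     7,559.1840    22,677.5519
  Σ                  7,689.2620    22,869.5570
P = 7,689.2620; Macaulay duration = 22,869.5570 / 7,689.2620 = 2.97422 years.
Modified duration = D_Mac / (1 + y) = 2.97422 / 1.1005 = 2.70261 years.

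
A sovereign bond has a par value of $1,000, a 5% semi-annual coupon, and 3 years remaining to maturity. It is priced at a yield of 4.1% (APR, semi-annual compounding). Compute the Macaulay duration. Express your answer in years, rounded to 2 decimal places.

Periodic yield y = 0.0205. Discount each cash flow and weight by its period:
  t   CF        PV=CF/(1+0.0205)^t    t·PV
  1        25.00        24.4978        24.4978
  2        25.00        24.0057        48.0114
  3        25.00        23.5234        70.5703
  4        25.00        23.0509        92.2036
  5        25.00        22.5879       112.9393
  6     1,025.00       907.4983     5,444.9897
  Σ                  1,025.1640     5,793.2121
Price P = Σ PV = 1,025.1640.
Macaulay duration = Σ(t·PV) / P = 5,793.2121 / 1,025.1640 = 5.65101 half-year periods.
In years: 5.65101 / 2 = 2.82551 years.

2.83 years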